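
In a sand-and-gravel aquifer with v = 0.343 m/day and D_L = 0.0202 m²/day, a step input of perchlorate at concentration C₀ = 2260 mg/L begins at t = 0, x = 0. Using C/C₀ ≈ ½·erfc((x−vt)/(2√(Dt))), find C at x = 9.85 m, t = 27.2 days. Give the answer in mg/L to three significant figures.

700 mg/L

For a continuous step input, C/C₀ ≈ ½·erfc((x−vt)/(2√(Dt))).
vt = 0.343 × 27.2 = 9.3296 m and 2√(Dt) = 2√(0.0202 × 27.2) = 1.482 m.
Argument (x−vt)/(2√(Dt)) = (9.85 − 9.3296)/1.482 = 0.3511; ½·erfc(0.3511) = 0.3098.
C = 2260 × 0.3098 = 700 mg/L.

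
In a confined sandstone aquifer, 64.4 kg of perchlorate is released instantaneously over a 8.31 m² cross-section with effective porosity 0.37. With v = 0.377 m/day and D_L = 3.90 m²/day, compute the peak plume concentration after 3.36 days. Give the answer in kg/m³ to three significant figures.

1.63 kg/m³

The peak of an instantaneous 1D plume sits at x = vt; there the Gaussian factor is 1 and C_max = M/(n_e·A·√(4πDt)), where n_e·A is the pore area the mass is dissolved in.
√(4πDt) = √(4π × 3.90 × 3.36) = 12.83 m, so C_max = 64.4/(0.37 × 8.31 × 12.83) = 1.63 kg/m³.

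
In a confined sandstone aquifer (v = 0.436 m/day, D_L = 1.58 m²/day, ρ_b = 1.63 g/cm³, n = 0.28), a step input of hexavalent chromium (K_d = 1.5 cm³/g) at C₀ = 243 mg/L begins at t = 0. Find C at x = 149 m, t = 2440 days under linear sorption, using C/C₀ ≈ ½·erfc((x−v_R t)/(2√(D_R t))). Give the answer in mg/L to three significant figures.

Retardation factor R = 1 + ρ_b·K_d/n = 1 + 1.63 × 1.5/0.28 = 9.732.
Sorption retards both mechanisms: v_R = v/R = 0.04480 m/day, D_R = D/R = 0.1624 m²/day.
v_R·t = 0.04480 × 2440 = 109.312 m; 2√(D_R t) = 39.81 m; argument = (149 − 109.312)/39.81 = 0.9969.
C = C₀ × ½·erfc(0.9969) = 243 × 0.07930 = 19.3 mg/L.

19.3 mg/L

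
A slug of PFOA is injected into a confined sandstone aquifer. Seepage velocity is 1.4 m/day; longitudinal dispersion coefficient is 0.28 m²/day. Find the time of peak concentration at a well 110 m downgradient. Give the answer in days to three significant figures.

For the 1D instantaneous-source solution, setting ∂C/∂t = 0 at fixed x gives v²t² + 2Dt − x² = 0, so t = (√(D² + v²x²) − D)/v².
√(D² + v²x²) = √(0.28² + 1.4² × 110²) = 154.0; v² = 1.96.
t = (154.0 − 0.28)/1.96 = 78.4 days (vs. the pure-advection estimate x/v = 78.6 d).

78.4 days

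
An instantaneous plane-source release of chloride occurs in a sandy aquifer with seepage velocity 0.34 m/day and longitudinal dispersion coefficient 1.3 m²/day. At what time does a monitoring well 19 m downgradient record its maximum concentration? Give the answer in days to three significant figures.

45.8 days

For the 1D instantaneous-source solution, setting ∂C/∂t = 0 at fixed x gives v²t² + 2Dt − x² = 0, so t = (√(D² + v²x²) − D)/v².
√(D² + v²x²) = √(1.3² + 0.34² × 19²) = 6.590; v² = 0.1156.
t = (6.590 − 1.3)/0.1156 = 45.8 days (vs. the pure-advection estimate x/v = 55.9 d).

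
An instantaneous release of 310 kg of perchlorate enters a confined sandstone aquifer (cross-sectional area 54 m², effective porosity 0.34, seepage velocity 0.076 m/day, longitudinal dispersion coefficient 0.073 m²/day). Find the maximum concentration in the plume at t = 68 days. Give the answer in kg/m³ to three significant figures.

The peak of an instantaneous 1D plume sits at x = vt; there the Gaussian factor is 1 and C_max = M/(n_e·A·√(4πDt)), where n_e·A is the pore area the mass is dissolved in.
√(4πDt) = √(4π × 0.073 × 68) = 7.898 m, so C_max = 310/(0.34 × 54 × 7.898) = 2.14 kg/m³.

2.14 kg/m³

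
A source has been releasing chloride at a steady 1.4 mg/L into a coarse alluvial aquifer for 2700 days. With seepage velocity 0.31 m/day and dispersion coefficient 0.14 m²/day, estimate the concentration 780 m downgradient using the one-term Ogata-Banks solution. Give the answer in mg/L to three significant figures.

1.37 mg/L

For a continuous step input, C/C₀ ≈ ½·erfc((x−vt)/(2√(Dt))).
vt = 0.31 × 2700 = 837 m and 2√(Dt) = 2√(0.14 × 2700) = 38.88 m.
Argument (x−vt)/(2√(Dt)) = (780 − 837)/38.88 = -1.466; ½·erfc(-1.466) = 0.9809.
C = 1.4 × 0.9809 = 1.37 mg/L.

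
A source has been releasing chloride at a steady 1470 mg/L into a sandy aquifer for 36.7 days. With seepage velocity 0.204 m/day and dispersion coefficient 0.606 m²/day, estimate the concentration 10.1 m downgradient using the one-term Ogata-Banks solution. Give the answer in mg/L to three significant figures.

511 mg/L

For a continuous step input, C/C₀ ≈ ½·erfc((x−vt)/(2√(Dt))).
vt = 0.204 × 36.7 = 7.4868 m and 2√(Dt) = 2√(0.606 × 36.7) = 9.432 m.
Argument (x−vt)/(2√(Dt)) = (10.1 − 7.4868)/9.432 = 0.2771; ½·erfc(0.2771) = 0.3476.
C = 1470 × 0.3476 = 511 mg/L.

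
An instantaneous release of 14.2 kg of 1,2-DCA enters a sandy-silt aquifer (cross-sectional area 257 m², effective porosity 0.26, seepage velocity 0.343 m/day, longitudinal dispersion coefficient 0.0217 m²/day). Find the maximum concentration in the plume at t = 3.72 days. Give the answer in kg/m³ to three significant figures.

0.211 kg/m³

The peak of an instantaneous 1D plume sits at x = vt; there the Gaussian factor is 1 and C_max = M/(n_e·A·√(4πDt)), where n_e·A is the pore area the mass is dissolved in.
√(4πDt) = √(4π × 0.0217 × 3.72) = 1.007 m, so C_max = 14.2/(0.26 × 257 × 1.007) = 0.211 kg/m³.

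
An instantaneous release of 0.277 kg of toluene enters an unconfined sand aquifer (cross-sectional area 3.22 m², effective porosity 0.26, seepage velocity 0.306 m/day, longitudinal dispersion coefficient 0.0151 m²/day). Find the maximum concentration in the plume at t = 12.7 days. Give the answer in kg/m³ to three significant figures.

0.213 kg/m³

The peak of an instantaneous 1D plume sits at x = vt; there the Gaussian factor is 1 and C_max = M/(n_e·A·√(4πDt)), where n_e·A is the pore area the mass is dissolved in.
√(4πDt) = √(4π × 0.0151 × 12.7) = 1.552 m, so C_max = 0.277/(0.26 × 3.22 × 1.552) = 0.213 kg/m³.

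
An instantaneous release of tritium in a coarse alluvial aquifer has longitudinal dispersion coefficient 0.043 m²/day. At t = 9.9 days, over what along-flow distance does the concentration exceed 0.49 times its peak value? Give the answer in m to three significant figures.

2.20 m

The plume is Gaussian with σ = √(2Dt) = √(2 × 0.043 × 9.9) = 0.9227 m.
C/C_peak = exp(−Δx²/(2σ²)) = 0.49 ⇒ Δx = σ·√(−2 ln 0.49) = 0.9227 × 1.194 = 1.102 m.
Width = 2Δx = 2.20 m.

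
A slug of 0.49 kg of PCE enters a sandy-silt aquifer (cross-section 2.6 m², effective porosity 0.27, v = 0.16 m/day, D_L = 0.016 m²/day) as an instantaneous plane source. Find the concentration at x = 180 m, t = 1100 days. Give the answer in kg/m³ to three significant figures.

For an instantaneous plane source, C(x,t) = M/(n_e·A·√(4πDt)) · exp(−(x−vt)²/(4Dt)), with n_e·A the pore (flow) area.
Plume center vt = 0.16 × 1100 = 176 m, so the well at 180 m is 4 m downgradient of the peak.
√(4πDt) = 14.87 m, giving peak height M/(n_e·A·√(4πDt)) = 0.49/(0.27 × 2.6 × 14.87) = 0.04694 kg/m³.
(x−vt)²/(4Dt) = (4)²/(4 × 0.016 × 1100) = 0.2273; exp(−0.2273) = 0.7967.
C = 0.04694 × 0.7967 = 0.0374 kg/m³.

0.0374 kg/m³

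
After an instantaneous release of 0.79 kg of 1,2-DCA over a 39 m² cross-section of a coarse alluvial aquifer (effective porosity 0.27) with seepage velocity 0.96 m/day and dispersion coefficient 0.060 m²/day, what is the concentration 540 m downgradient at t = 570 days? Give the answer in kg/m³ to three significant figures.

For an instantaneous plane source, C(x,t) = M/(n_e·A·√(4πDt)) · exp(−(x−vt)²/(4Dt)), with n_e·A the pore (flow) area.
Plume center vt = 0.96 × 570 = 547.2 m, so the well at 540 m is 7.2 m upgradient of the peak.
√(4πDt) = 20.73 m, giving peak height M/(n_e·A·√(4πDt)) = 0.79/(0.27 × 39 × 20.73) = 0.003619 kg/m³.
(x−vt)²/(4Dt) = (-7.2)²/(4 × 0.060 × 570) = 0.3789; exp(−0.3789) = 0.6846.
C = 0.003619 × 0.6846 = 0.00248 kg/m³.

0.00248 kg/m³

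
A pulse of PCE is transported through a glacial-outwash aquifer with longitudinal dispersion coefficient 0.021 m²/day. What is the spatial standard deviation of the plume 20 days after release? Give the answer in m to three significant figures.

Dispersive spreading gives a Gaussian with σ² = 2Dt; advection only shifts the center.
σ = √(2 × 0.021 × 20) = 0.917 m.

0.917 m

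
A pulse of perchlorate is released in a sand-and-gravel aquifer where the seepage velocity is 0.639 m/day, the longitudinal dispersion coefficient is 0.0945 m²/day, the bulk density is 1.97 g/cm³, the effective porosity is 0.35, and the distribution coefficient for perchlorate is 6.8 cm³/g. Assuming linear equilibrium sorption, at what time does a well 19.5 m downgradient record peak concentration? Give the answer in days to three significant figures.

1190 days

Retardation factor R = 1 + ρ_b·K_d/n = 1 + 1.97 × 6.8/0.35 = 39.27.
Sorption retards both mechanisms: v_R = v/R = 0.01627 m/day, D_R = D/R = 0.002406 m²/day.
Peak time from v_R²t² + 2D_R t − x² = 0: t = (√(D_R² + v_R²x²) − D_R)/v_R².
√(D_R² + v_R²x²) = √(0.002406² + 0.01627² × 19.5²) = 0.3173; v_R² = 0.0002647.
t = (0.3173 − 0.002406)/0.0002647 = 1190 days.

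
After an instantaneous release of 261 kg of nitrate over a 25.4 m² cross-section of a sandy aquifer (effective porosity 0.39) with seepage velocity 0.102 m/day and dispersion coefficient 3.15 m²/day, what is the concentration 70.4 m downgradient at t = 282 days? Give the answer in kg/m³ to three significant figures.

0.153 kg/m³

For an instantaneous plane source, C(x,t) = M/(n_e·A·√(4πDt)) · exp(−(x−vt)²/(4Dt)), with n_e·A the pore (flow) area.
Plume center vt = 0.102 × 282 = 28.764 m, so the well at 70.4 m is 41.636 m downgradient of the peak.
√(4πDt) = 105.7 m, giving peak height M/(n_e·A·√(4πDt)) = 261/(0.39 × 25.4 × 105.7) = 0.2493 kg/m³.
(x−vt)²/(4Dt) = (41.636)²/(4 × 3.15 × 282) = 0.4879; exp(−0.4879) = 0.6139.
C = 0.2493 × 0.6139 = 0.153 kg/m³.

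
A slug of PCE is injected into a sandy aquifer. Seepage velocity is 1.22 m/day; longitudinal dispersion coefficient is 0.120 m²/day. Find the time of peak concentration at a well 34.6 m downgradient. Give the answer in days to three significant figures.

28.3 days

For the 1D instantaneous-source solution, setting ∂C/∂t = 0 at fixed x gives v²t² + 2Dt − x² = 0, so t = (√(D² + v²x²) − D)/v².
√(D² + v²x²) = √(0.120² + 1.22² × 34.6²) = 42.21; v² = 1.4884.
t = (42.21 − 0.120)/1.4884 = 28.3 days (vs. the pure-advection estimate x/v = 28.4 d).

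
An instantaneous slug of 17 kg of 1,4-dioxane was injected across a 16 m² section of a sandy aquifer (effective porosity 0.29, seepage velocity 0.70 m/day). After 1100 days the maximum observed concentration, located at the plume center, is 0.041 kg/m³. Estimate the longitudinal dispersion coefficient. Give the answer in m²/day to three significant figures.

At the plume center C_max = M/(n_e·A·√(4πDt)), so D = M²/(4πt·(n_e·A·C_max)²).
n_e·A·C_max = 0.29 × 16 × 0.041 = 0.1902 kg/m.
D = 17²/(4π × 1100 × 0.1902²) = 0.578 m²/day.

0.578 m²/day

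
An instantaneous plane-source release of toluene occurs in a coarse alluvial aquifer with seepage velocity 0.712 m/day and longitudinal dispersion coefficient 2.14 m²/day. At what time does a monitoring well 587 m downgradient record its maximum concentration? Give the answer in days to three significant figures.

820 days

For the 1D instantaneous-source solution, setting ∂C/∂t = 0 at fixed x gives v²t² + 2Dt − x² = 0, so t = (√(D² + v²x²) − D)/v².
√(D² + v²x²) = √(2.14² + 0.712² × 587²) = 417.9; v² = 0.506944.
t = (417.9 − 2.14)/0.506944 = 820 days (vs. the pure-advection estimate x/v = 824 d).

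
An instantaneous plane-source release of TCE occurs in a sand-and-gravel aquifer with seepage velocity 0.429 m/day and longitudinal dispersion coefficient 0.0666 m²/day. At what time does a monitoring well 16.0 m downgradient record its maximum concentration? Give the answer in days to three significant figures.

36.9 days

For the 1D instantaneous-source solution, setting ∂C/∂t = 0 at fixed x gives v²t² + 2Dt − x² = 0, so t = (√(D² + v²x²) − D)/v².
√(D² + v²x²) = √(0.0666² + 0.429² × 16.0²) = 6.864; v² = 0.184041.
t = (6.864 − 0.0666)/0.184041 = 36.9 days (vs. the pure-advection estimate x/v = 37.3 d).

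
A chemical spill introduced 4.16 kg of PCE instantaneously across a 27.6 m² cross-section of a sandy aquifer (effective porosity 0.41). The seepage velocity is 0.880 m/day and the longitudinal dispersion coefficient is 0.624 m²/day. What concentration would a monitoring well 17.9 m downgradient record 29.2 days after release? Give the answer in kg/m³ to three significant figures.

For an instantaneous plane source, C(x,t) = M/(n_e·A·√(4πDt)) · exp(−(x−vt)²/(4Dt)), with n_e·A the pore (flow) area.
Plume center vt = 0.880 × 29.2 = 25.696 m, so the well at 17.9 m is 7.796 m upgradient of the peak.
√(4πDt) = 15.13 m, giving peak height M/(n_e·A·√(4πDt)) = 4.16/(0.41 × 27.6 × 15.13) = 0.02430 kg/m³.
(x−vt)²/(4Dt) = (-7.796)²/(4 × 0.624 × 29.2) = 0.8339; exp(−0.8339) = 0.4344.
C = 0.02430 × 0.4344 = 0.0106 kg/m³.

0.0106 kg/m³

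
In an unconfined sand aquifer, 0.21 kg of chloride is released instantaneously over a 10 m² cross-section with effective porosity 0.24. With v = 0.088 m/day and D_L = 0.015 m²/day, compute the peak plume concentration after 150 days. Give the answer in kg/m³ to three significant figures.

The peak of an instantaneous 1D plume sits at x = vt; there the Gaussian factor is 1 and C_max = M/(n_e·A·√(4πDt)), where n_e·A is the pore area the mass is dissolved in.
√(4πDt) = √(4π × 0.015 × 150) = 5.317 m, so C_max = 0.21/(0.24 × 10 × 5.317) = 0.0165 kg/m³.

0.0165 kg/m³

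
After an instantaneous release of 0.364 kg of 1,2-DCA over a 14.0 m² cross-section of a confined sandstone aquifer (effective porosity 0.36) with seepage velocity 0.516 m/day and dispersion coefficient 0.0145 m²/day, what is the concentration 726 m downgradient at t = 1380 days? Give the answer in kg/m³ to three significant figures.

0.000405 kg/m³

For an instantaneous plane source, C(x,t) = M/(n_e·A·√(4πDt)) · exp(−(x−vt)²/(4Dt)), with n_e·A the pore (flow) area.
Plume center vt = 0.516 × 1380 = 712.08 m, so the well at 726 m is 13.92 m downgradient of the peak.
√(4πDt) = 15.86 m, giving peak height M/(n_e·A·√(4πDt)) = 0.364/(0.36 × 14.0 × 15.86) = 0.004554 kg/m³.
(x−vt)²/(4Dt) = (13.92)²/(4 × 0.0145 × 1380) = 2.421; exp(−2.421) = 0.08883.
C = 0.004554 × 0.08883 = 0.000405 kg/m³.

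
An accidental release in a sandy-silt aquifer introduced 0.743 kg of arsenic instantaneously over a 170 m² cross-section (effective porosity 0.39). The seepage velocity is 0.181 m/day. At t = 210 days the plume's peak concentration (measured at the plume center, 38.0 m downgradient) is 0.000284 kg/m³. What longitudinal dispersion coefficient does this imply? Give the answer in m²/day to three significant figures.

0.590 m²/day

At the plume center C_max = M/(n_e·A·√(4πDt)), so D = M²/(4πt·(n_e·A·C_max)²).
n_e·A·C_max = 0.39 × 170 × 0.000284 = 0.01883 kg/m.
D = 0.743²/(4π × 210 × 0.01883²) = 0.590 m²/day.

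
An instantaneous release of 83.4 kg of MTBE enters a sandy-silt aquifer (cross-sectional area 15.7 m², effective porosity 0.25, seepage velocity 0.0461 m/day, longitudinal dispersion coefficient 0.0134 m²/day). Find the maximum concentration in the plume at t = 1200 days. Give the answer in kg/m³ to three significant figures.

The peak of an instantaneous 1D plume sits at x = vt; there the Gaussian factor is 1 and C_max = M/(n_e·A·√(4πDt)), where n_e·A is the pore area the mass is dissolved in.
√(4πDt) = √(4π × 0.0134 × 1200) = 14.22 m, so C_max = 83.4/(0.25 × 15.7 × 14.22) = 1.49 kg/m³.

1.49 kg/m³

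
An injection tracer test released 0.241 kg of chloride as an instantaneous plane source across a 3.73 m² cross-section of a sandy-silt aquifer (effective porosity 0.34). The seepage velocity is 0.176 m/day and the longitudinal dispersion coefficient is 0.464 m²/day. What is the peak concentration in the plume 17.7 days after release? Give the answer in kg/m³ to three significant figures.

0.0187 kg/m³

The peak of an instantaneous 1D plume sits at x = vt; there the Gaussian factor is 1 and C_max = M/(n_e·A·√(4πDt)), where n_e·A is the pore area the mass is dissolved in.
√(4πDt) = √(4π × 0.464 × 17.7) = 10.16 m, so C_max = 0.241/(0.34 × 3.73 × 10.16) = 0.0187 kg/m³.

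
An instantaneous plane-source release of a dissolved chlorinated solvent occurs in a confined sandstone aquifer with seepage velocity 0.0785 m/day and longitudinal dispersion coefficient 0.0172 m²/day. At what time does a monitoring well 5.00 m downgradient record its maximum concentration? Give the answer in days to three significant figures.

61.0 days

For the 1D instantaneous-source solution, setting ∂C/∂t = 0 at fixed x gives v²t² + 2Dt − x² = 0, so t = (√(D² + v²x²) − D)/v².
√(D² + v²x²) = √(0.0172² + 0.0785² × 5.00²) = 0.3929; v² = 0.00616225.
t = (0.3929 − 0.0172)/0.00616225 = 61.0 days (vs. the pure-advection estimate x/v = 63.7 d).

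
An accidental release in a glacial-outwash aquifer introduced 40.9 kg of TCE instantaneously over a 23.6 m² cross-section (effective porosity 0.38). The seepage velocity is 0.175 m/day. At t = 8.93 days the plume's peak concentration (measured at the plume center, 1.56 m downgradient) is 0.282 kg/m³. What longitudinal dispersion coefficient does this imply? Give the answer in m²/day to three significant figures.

2.33 m²/day

At the plume center C_max = M/(n_e·A·√(4πDt)), so D = M²/(4πt·(n_e·A·C_max)²).
n_e·A·C_max = 0.38 × 23.6 × 0.282 = 2.529 kg/m.
D = 40.9²/(4π × 8.93 × 2.529²) = 2.33 m²/day.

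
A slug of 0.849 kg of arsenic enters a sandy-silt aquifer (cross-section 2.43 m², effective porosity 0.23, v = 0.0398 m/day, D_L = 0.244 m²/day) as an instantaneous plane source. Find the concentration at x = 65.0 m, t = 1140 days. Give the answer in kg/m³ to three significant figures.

For an instantaneous plane source, C(x,t) = M/(n_e·A·√(4πDt)) · exp(−(x−vt)²/(4Dt)), with n_e·A the pore (flow) area.
Plume center vt = 0.0398 × 1140 = 45.372 m, so the well at 65.0 m is 19.628 m downgradient of the peak.
√(4πDt) = 59.12 m, giving peak height M/(n_e·A·√(4πDt)) = 0.849/(0.23 × 2.43 × 59.12) = 0.02569 kg/m³.
(x−vt)²/(4Dt) = (19.628)²/(4 × 0.244 × 1140) = 0.3463; exp(−0.3463) = 0.7073.
C = 0.02569 × 0.7073 = 0.0182 kg/m³.

0.0182 kg/m³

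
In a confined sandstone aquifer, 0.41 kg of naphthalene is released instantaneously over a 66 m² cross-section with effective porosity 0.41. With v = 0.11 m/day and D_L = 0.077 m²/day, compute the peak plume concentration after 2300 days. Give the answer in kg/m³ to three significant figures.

0.000321 kg/m³

The peak of an instantaneous 1D plume sits at x = vt; there the Gaussian factor is 1 and C_max = M/(n_e·A·√(4πDt)), where n_e·A is the pore area the mass is dissolved in.
√(4πDt) = √(4π × 0.077 × 2300) = 47.18 m, so C_max = 0.41/(0.41 × 66 × 47.18) = 0.000321 kg/m³.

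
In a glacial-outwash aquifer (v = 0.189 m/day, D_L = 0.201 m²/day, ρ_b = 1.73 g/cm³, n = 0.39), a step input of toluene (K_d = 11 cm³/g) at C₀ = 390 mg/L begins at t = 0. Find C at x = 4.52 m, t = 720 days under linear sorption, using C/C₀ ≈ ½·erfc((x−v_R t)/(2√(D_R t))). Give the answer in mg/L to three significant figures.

Retardation factor R = 1 + ρ_b·K_d/n = 1 + 1.73 × 11/0.39 = 49.79.
Sorption retards both mechanisms: v_R = v/R = 0.003796 m/day, D_R = D/R = 0.004037 m²/day.
v_R·t = 0.003796 × 720 = 2.73312 m; 2√(D_R t) = 3.410 m; argument = (4.52 − 2.73312)/3.410 = 0.5240.
C = C₀ × ½·erfc(0.5240) = 390 × 0.2293 = 89.4 mg/L.

89.4 mg/L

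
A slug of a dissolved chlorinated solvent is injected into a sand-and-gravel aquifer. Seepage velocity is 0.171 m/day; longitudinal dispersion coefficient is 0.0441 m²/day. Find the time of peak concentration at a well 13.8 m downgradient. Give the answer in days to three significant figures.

79.2 days

For the 1D instantaneous-source solution, setting ∂C/∂t = 0 at fixed x gives v²t² + 2Dt − x² = 0, so t = (√(D² + v²x²) − D)/v².
√(D² + v²x²) = √(0.0441² + 0.171² × 13.8²) = 2.360; v² = 0.029241.
t = (2.360 − 0.0441)/0.029241 = 79.2 days (vs. the pure-advection estimate x/v = 80.7 d).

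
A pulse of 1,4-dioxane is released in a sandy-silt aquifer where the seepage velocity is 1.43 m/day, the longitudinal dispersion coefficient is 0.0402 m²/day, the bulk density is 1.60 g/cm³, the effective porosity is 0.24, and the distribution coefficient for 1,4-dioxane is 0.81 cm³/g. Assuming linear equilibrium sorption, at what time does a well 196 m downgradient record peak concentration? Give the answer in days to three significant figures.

877 days

Retardation factor R = 1 + ρ_b·K_d/n = 1 + 1.60 × 0.81/0.24 = 6.400.
Sorption retards both mechanisms: v_R = v/R = 0.2234 m/day, D_R = D/R = 0.006281 m²/day.
Peak time from v_R²t² + 2D_R t − x² = 0: t = (√(D_R² + v_R²x²) − D_R)/v_R².
√(D_R² + v_R²x²) = √(0.006281² + 0.2234² × 196²) = 43.79; v_R² = 0.04991.
t = (43.79 − 0.006281)/0.04991 = 877 days.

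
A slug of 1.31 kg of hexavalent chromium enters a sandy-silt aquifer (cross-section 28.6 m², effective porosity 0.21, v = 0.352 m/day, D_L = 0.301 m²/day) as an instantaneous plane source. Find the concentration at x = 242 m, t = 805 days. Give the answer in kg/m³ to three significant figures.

For an instantaneous plane source, C(x,t) = M/(n_e·A·√(4πDt)) · exp(−(x−vt)²/(4Dt)), with n_e·A the pore (flow) area.
Plume center vt = 0.352 × 805 = 283.36 m, so the well at 242 m is 41.36 m upgradient of the peak.
√(4πDt) = 55.18 m, giving peak height M/(n_e·A·√(4πDt)) = 1.31/(0.21 × 28.6 × 55.18) = 0.003953 kg/m³.
(x−vt)²/(4Dt) = (-41.36)²/(4 × 0.301 × 805) = 1.765; exp(−1.765) = 0.1712.
C = 0.003953 × 0.1712 = 0.000677 kg/m³.

0.000677 kg/m³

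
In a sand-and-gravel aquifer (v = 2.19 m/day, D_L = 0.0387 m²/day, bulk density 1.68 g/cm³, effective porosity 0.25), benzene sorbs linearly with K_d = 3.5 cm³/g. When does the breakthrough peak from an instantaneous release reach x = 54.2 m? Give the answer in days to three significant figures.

607 days

Retardation factor R = 1 + ρ_b·K_d/n = 1 + 1.68 × 3.5/0.25 = 24.52.
Sorption retards both mechanisms: v_R = v/R = 0.08931 m/day, D_R = D/R = 0.001578 m²/day.
Peak time from v_R²t² + 2D_R t − x² = 0: t = (√(D_R² + v_R²x²) − D_R)/v_R².
√(D_R² + v_R²x²) = √(0.001578² + 0.08931² × 54.2²) = 4.841; v_R² = 0.007976.
t = (4.841 − 0.001578)/0.007976 = 607 days.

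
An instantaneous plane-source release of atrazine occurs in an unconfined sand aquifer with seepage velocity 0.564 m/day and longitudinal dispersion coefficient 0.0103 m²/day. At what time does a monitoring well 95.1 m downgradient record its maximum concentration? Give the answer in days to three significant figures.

169 days

For the 1D instantaneous-source solution, setting ∂C/∂t = 0 at fixed x gives v²t² + 2Dt − x² = 0, so t = (√(D² + v²x²) − D)/v².
√(D² + v²x²) = √(0.0103² + 0.564² × 95.1²) = 53.64; v² = 0.318096.
t = (53.64 − 0.0103)/0.318096 = 169 days (vs. the pure-advection estimate x/v = 169 d).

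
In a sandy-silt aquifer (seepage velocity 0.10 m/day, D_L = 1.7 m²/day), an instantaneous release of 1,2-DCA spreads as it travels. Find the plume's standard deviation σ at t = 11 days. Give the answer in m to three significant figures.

6.12 m

Dispersive spreading gives a Gaussian with σ² = 2Dt; advection only shifts the center.
σ = √(2 × 1.7 × 11) = 6.12 m.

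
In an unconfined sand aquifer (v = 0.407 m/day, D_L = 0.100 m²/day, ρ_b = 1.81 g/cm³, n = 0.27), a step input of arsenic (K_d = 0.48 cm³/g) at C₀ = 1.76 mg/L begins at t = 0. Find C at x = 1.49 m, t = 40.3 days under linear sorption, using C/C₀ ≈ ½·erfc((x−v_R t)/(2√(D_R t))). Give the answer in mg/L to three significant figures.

Retardation factor R = 1 + ρ_b·K_d/n = 1 + 1.81 × 0.48/0.27 = 4.218.
Sorption retards both mechanisms: v_R = v/R = 0.09649 m/day, D_R = D/R = 0.02371 m²/day.
v_R·t = 0.09649 × 40.3 = 3.888547 m; 2√(D_R t) = 1.955 m; argument = (1.49 − 3.888547)/1.955 = -1.227.
C = C₀ × ½·erfc(-1.227) = 1.76 × 0.9587 = 1.69 mg/L.

1.69 mg/L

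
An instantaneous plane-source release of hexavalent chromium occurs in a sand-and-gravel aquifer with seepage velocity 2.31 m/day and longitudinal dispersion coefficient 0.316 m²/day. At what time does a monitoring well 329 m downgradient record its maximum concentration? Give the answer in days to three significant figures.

142 days

For the 1D instantaneous-source solution, setting ∂C/∂t = 0 at fixed x gives v²t² + 2Dt − x² = 0, so t = (√(D² + v²x²) − D)/v².
√(D² + v²x²) = √(0.316² + 2.31² × 329²) = 760.0; v² = 5.3361.
t = (760.0 − 0.316)/5.3361 = 142 days (vs. the pure-advection estimate x/v = 142 d).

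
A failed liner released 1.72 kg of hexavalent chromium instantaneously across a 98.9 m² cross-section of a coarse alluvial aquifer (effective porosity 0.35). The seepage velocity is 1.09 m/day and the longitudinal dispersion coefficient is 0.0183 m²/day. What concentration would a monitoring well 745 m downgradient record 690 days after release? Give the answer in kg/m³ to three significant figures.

For an instantaneous plane source, C(x,t) = M/(n_e·A·√(4πDt)) · exp(−(x−vt)²/(4Dt)), with n_e·A the pore (flow) area.
Plume center vt = 1.09 × 690 = 752.1 m, so the well at 745 m is 7.1 m upgradient of the peak.
√(4πDt) = 12.60 m, giving peak height M/(n_e·A·√(4πDt)) = 1.72/(0.35 × 98.9 × 12.60) = 0.003944 kg/m³.
(x−vt)²/(4Dt) = (-7.1)²/(4 × 0.0183 × 690) = 0.9981; exp(−0.9981) = 0.3686.
C = 0.003944 × 0.3686 = 0.00145 kg/m³.

0.00145 kg/m³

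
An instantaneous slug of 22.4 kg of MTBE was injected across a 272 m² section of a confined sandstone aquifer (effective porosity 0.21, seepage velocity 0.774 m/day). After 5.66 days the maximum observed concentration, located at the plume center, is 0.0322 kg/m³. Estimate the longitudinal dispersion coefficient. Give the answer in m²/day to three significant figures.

At the plume center C_max = M/(n_e·A·√(4πDt)), so D = M²/(4πt·(n_e·A·C_max)²).
n_e·A·C_max = 0.21 × 272 × 0.0322 = 1.839 kg/m.
D = 22.4²/(4π × 5.66 × 1.839²) = 2.09 m²/day.

2.09 m²/day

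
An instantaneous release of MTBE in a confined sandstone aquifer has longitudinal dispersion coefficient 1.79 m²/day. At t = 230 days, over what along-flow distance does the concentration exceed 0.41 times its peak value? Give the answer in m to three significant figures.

76.6 m

The plume is Gaussian with σ = √(2Dt) = √(2 × 1.79 × 230) = 28.69 m.
C/C_peak = exp(−Δx²/(2σ²)) = 0.41 ⇒ Δx = σ·√(−2 ln 0.41) = 28.69 × 1.335 = 38.30 m.
Width = 2Δx = 76.6 m.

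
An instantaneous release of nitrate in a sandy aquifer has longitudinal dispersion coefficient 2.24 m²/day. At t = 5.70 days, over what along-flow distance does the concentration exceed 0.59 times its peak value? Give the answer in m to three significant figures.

10.4 m

The plume is Gaussian with σ = √(2Dt) = √(2 × 2.24 × 5.70) = 5.053 m.
C/C_peak = exp(−Δx²/(2σ²)) = 0.59 ⇒ Δx = σ·√(−2 ln 0.59) = 5.053 × 1.027 = 5.189 m.
Width = 2Δx = 10.4 m.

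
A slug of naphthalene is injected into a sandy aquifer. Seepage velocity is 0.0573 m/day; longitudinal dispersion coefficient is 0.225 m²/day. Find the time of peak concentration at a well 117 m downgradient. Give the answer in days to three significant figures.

For the 1D instantaneous-source solution, setting ∂C/∂t = 0 at fixed x gives v²t² + 2Dt − x² = 0, so t = (√(D² + v²x²) − D)/v².
√(D² + v²x²) = √(0.225² + 0.0573² × 117²) = 6.708; v² = 0.00328329.
t = (6.708 − 0.225)/0.00328329 = 1970 days (vs. the pure-advection estimate x/v = 2040 d).

1970 days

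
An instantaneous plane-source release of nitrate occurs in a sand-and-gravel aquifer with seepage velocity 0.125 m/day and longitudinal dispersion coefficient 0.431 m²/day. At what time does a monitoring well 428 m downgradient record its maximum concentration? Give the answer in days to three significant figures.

3400 days

For the 1D instantaneous-source solution, setting ∂C/∂t = 0 at fixed x gives v²t² + 2Dt − x² = 0, so t = (√(D² + v²x²) − D)/v².
√(D² + v²x²) = √(0.431² + 0.125² × 428²) = 53.50; v² = 0.015625.
t = (53.50 − 0.431)/0.015625 = 3400 days (vs. the pure-advection estimate x/v = 3420 d).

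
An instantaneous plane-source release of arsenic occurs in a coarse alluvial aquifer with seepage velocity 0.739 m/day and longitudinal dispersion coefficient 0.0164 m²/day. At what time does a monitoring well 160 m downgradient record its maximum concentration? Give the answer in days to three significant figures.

216 days

For the 1D instantaneous-source solution, setting ∂C/∂t = 0 at fixed x gives v²t² + 2Dt − x² = 0, so t = (√(D² + v²x²) − D)/v².
√(D² + v²x²) = √(0.0164² + 0.739² × 160²) = 118.2; v² = 0.546121.
t = (118.2 − 0.0164)/0.546121 = 216 days (vs. the pure-advection estimate x/v = 217 d).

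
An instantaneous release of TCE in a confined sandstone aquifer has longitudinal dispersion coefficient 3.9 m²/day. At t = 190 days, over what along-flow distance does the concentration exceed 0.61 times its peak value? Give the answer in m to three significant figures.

The plume is Gaussian with σ = √(2Dt) = √(2 × 3.9 × 190) = 38.50 m.
C/C_peak = exp(−Δx²/(2σ²)) = 0.61 ⇒ Δx = σ·√(−2 ln 0.61) = 38.50 × 0.9943 = 38.28 m.
Width = 2Δx = 76.6 m.

76.6 m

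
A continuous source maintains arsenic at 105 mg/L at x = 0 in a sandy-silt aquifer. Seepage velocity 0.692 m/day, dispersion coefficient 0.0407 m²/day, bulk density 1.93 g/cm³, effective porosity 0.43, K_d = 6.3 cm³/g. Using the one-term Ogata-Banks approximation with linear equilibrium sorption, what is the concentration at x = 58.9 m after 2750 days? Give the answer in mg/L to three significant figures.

104 mg/L

Retardation factor R = 1 + ρ_b·K_d/n = 1 + 1.93 × 6.3/0.43 = 29.28.
Sorption retards both mechanisms: v_R = v/R = 0.02363 m/day, D_R = D/R = 0.001390 m²/day.
v_R·t = 0.02363 × 2750 = 64.9825 m; 2√(D_R t) = 3.910 m; argument = (58.9 − 64.9825)/3.910 = -1.556.
C = C₀ × ½·erfc(-1.556) = 105 × 0.9861 = 104 mg/L.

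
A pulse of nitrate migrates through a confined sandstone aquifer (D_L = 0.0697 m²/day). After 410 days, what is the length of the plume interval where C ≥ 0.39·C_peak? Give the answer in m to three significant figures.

20.7 m

The plume is Gaussian with σ = √(2Dt) = √(2 × 0.0697 × 410) = 7.560 m.
C/C_peak = exp(−Δx²/(2σ²)) = 0.39 ⇒ Δx = σ·√(−2 ln 0.39) = 7.560 × 1.372 = 10.37 m.
Width = 2Δx = 20.7 m.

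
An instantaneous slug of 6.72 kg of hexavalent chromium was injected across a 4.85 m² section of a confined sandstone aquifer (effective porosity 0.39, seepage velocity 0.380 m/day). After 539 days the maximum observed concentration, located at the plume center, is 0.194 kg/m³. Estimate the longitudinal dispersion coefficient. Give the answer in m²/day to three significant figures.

At the plume center C_max = M/(n_e·A·√(4πDt)), so D = M²/(4πt·(n_e·A·C_max)²).
n_e·A·C_max = 0.39 × 4.85 × 0.194 = 0.3670 kg/m.
D = 6.72²/(4π × 539 × 0.3670²) = 0.0495 m²/day.

0.0495 m²/day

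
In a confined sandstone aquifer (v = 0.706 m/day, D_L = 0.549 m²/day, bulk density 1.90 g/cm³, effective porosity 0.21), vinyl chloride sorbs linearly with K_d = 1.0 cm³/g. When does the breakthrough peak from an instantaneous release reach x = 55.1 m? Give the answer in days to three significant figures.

773 days

Retardation factor R = 1 + ρ_b·K_d/n = 1 + 1.90 × 1.0/0.21 = 10.05.
Sorption retards both mechanisms: v_R = v/R = 0.07025 m/day, D_R = D/R = 0.05463 m²/day.
Peak time from v_R²t² + 2D_R t − x² = 0: t = (√(D_R² + v_R²x²) − D_R)/v_R².
√(D_R² + v_R²x²) = √(0.05463² + 0.07025² × 55.1²) = 3.871; v_R² = 0.004935.
t = (3.871 − 0.05463)/0.004935 = 773 days.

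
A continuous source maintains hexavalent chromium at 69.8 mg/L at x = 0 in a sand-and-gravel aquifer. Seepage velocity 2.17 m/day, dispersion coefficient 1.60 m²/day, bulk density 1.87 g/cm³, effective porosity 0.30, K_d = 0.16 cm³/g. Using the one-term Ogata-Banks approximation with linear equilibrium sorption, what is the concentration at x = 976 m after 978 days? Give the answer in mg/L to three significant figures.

68.8 mg/L

Retardation factor R = 1 + ρ_b·K_d/n = 1 + 1.87 × 0.16/0.30 = 1.997.
Sorption retards both mechanisms: v_R = v/R = 1.087 m/day, D_R = D/R = 0.8012 m²/day.
v_R·t = 1.087 × 978 = 1063.086 m; 2√(D_R t) = 55.98 m; argument = (976 − 1063.086)/55.98 = -1.556.
C = C₀ × ½·erfc(-1.556) = 69.8 × 0.9861 = 68.8 mg/L.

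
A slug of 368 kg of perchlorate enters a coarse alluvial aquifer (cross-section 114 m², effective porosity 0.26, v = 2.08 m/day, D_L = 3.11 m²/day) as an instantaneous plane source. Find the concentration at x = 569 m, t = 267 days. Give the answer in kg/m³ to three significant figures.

For an instantaneous plane source, C(x,t) = M/(n_e·A·√(4πDt)) · exp(−(x−vt)²/(4Dt)), with n_e·A the pore (flow) area.
Plume center vt = 2.08 × 267 = 555.36 m, so the well at 569 m is 13.64 m downgradient of the peak.
√(4πDt) = 102.2 m, giving peak height M/(n_e·A·√(4πDt)) = 368/(0.26 × 114 × 102.2) = 0.1215 kg/m³.
(x−vt)²/(4Dt) = (13.64)²/(4 × 3.11 × 267) = 0.05601; exp(−0.05601) = 0.9455.
C = 0.1215 × 0.9455 = 0.115 kg/m³.

0.115 kg/m³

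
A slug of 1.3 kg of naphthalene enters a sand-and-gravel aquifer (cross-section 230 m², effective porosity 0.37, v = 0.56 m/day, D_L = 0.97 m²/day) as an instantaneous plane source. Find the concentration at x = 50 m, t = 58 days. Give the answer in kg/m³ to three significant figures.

For an instantaneous plane source, C(x,t) = M/(n_e·A·√(4πDt)) · exp(−(x−vt)²/(4Dt)), with n_e·A the pore (flow) area.
Plume center vt = 0.56 × 58 = 32.48 m, so the well at 50 m is 17.52 m downgradient of the peak.
√(4πDt) = 26.59 m, giving peak height M/(n_e·A·√(4πDt)) = 1.3/(0.37 × 230 × 26.59) = 0.0005745 kg/m³.
(x−vt)²/(4Dt) = (17.52)²/(4 × 0.97 × 58) = 1.364; exp(−1.364) = 0.2556.
C = 0.0005745 × 0.2556 = 0.000147 kg/m³.

0.000147 kg/m³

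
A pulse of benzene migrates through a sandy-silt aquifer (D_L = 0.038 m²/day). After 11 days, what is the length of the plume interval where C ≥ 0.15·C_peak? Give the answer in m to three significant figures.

The plume is Gaussian with σ = √(2Dt) = √(2 × 0.038 × 11) = 0.9143 m.
C/C_peak = exp(−Δx²/(2σ²)) = 0.15 ⇒ Δx = σ·√(−2 ln 0.15) = 0.9143 × 1.948 = 1.781 m.
Width = 2Δx = 3.56 m.

3.56 m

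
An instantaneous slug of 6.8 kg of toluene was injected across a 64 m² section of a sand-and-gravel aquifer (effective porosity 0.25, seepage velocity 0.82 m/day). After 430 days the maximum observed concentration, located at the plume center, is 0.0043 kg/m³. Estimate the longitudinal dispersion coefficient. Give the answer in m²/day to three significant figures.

At the plume center C_max = M/(n_e·A·√(4πDt)), so D = M²/(4πt·(n_e·A·C_max)²).
n_e·A·C_max = 0.25 × 64 × 0.0043 = 0.06880 kg/m.
D = 6.8²/(4π × 430 × 0.06880²) = 1.81 m²/day.

1.81 m²/day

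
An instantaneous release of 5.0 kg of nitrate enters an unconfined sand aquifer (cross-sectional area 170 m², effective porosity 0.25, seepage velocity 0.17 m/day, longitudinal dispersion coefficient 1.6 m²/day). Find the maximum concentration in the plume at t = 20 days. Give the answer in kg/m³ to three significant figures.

0.00587 kg/m³

The peak of an instantaneous 1D plume sits at x = vt; there the Gaussian factor is 1 and C_max = M/(n_e·A·√(4πDt)), where n_e·A is the pore area the mass is dissolved in.
√(4πDt) = √(4π × 1.6 × 20) = 20.05 m, so C_max = 5.0/(0.25 × 170 × 20.05) = 0.00587 kg/m³.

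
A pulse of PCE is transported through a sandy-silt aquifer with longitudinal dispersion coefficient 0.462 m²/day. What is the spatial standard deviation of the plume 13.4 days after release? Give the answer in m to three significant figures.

3.52 m

Dispersive spreading gives a Gaussian with σ² = 2Dt; advection only shifts the center.
σ = √(2 × 0.462 × 13.4) = 3.52 m.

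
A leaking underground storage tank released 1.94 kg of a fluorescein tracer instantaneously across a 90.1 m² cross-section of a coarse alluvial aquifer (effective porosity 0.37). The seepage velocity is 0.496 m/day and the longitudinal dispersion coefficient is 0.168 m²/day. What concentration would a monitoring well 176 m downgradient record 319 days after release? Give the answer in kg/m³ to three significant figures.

For an instantaneous plane source, C(x,t) = M/(n_e·A·√(4πDt)) · exp(−(x−vt)²/(4Dt)), with n_e·A the pore (flow) area.
Plume center vt = 0.496 × 319 = 158.224 m, so the well at 176 m is 17.776 m downgradient of the peak.
√(4πDt) = 25.95 m, giving peak height M/(n_e·A·√(4πDt)) = 1.94/(0.37 × 90.1 × 25.95) = 0.002243 kg/m³.
(x−vt)²/(4Dt) = (17.776)²/(4 × 0.168 × 319) = 1.474; exp(−1.474) = 0.2290.
C = 0.002243 × 0.2290 = 0.000514 kg/m³.

0.000514 kg/m³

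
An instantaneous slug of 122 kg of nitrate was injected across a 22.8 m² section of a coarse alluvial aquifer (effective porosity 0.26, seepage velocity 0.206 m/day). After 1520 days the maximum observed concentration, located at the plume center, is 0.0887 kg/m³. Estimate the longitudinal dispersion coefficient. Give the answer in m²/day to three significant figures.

2.82 m²/day

At the plume center C_max = M/(n_e·A·√(4πDt)), so D = M²/(4πt·(n_e·A·C_max)²).
n_e·A·C_max = 0.26 × 22.8 × 0.0887 = 0.5258 kg/m.
D = 122²/(4π × 1520 × 0.5258²) = 2.82 m²/day.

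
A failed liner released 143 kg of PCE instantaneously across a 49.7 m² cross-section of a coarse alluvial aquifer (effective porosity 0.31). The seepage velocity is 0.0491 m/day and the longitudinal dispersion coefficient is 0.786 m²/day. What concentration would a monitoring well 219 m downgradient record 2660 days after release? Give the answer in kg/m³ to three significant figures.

0.0225 kg/m³

For an instantaneous plane source, C(x,t) = M/(n_e·A·√(4πDt)) · exp(−(x−vt)²/(4Dt)), with n_e·A the pore (flow) area.
Plume center vt = 0.0491 × 2660 = 130.606 m, so the well at 219 m is 88.394 m downgradient of the peak.
√(4πDt) = 162.1 m, giving peak height M/(n_e·A·√(4πDt)) = 143/(0.31 × 49.7 × 162.1) = 0.05726 kg/m³.
(x−vt)²/(4Dt) = (88.394)²/(4 × 0.786 × 2660) = 0.9343; exp(−0.9343) = 0.3929.
C = 0.05726 × 0.3929 = 0.0225 kg/m³.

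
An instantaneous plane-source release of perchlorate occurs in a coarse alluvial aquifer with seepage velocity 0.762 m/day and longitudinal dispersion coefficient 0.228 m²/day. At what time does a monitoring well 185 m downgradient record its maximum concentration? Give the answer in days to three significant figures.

For the 1D instantaneous-source solution, setting ∂C/∂t = 0 at fixed x gives v²t² + 2Dt − x² = 0, so t = (√(D² + v²x²) − D)/v².
√(D² + v²x²) = √(0.228² + 0.762² × 185²) = 141.0; v² = 0.580644.
t = (141.0 − 0.228)/0.580644 = 242 days (vs. the pure-advection estimate x/v = 243 d).

242 days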